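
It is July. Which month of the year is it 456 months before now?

July

456 − 38·12 = 0, so 456 ≡ 0 (mod 12).
July − 0 months → July.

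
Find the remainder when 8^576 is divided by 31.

8

By repeated squaring mod 31: 8^1≡8, 8^2≡2, 8^4≡4, 8^8≡16, 8^16≡8, 8^32≡2, 8^64≡4, 8^128≡16, 8^256≡8, 8^512≡2.
Since 576 = 64 + 512 in binary, 8^576 ≡ 4·2 ≡ 8 (mod 31).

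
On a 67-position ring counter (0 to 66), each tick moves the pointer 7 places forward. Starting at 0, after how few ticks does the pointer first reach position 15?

50

7⁻¹ ≡ 48 (mod 67) because 7·48 = 336 = 5·67 + 1.
Multiplying both sides by 48: x ≡ 48·15 = 720 ≡ 50 (mod 67).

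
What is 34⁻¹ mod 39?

31

34·31 = 1054 = 27·39 + 1, so 34⁻¹ ≡ 31 (mod 39).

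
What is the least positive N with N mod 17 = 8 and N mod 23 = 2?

x ≡ 8 (mod 17) gives x ∈ {8, 25}.
The first of these with x mod 23 = 2 is 25.

25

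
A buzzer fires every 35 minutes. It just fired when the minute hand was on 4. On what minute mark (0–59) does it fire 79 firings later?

79·35 = 2765.
Dividing 2765 by 60 gives quotient 46 and remainder 5.
(4 + 5) mod 60 = 9.

9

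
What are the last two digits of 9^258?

By repeated squaring mod 100: 9^1≡9, 9^2≡81, 9^4≡61, 9^8≡21, 9^16≡41, 9^32≡81, 9^64≡61, 9^128≡21, 9^256≡41.
258 = 2 + 256, so 9^258 ≡ 81·41 ≡ 21 (mod 100).

21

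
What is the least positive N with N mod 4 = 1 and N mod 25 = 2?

Since 25·1 ≡ 1 (mod 4), take x = 2 + 25·((1−2)·1 mod 4) = 2 + 25·3 = 77.
Check: 77 mod 4 = 1, 77 mod 25 = 2.

77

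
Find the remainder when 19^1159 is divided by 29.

By repeated squaring mod 29: 19^1≡19, 19^2≡13, 19^4≡24, 19^8≡25, 19^16≡16, 19^32≡24, 19^64≡25, 19^128≡16, 19^256≡24, 19^512≡25, 19^1024≡16.
1159 = 1 + 2 + 4 + 128 + 1024, so 19^1159 ≡ 19·13·24·16·16 ≡ 27 (mod 29).

27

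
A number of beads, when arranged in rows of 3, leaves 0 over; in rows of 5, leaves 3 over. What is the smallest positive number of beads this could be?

x ≡ 0 (mod 3) gives x ∈ {0, 3}.
The first of these with x mod 5 = 3 is 3.

3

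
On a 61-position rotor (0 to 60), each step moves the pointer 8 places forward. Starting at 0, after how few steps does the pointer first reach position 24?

3

The inverse of 8 mod 61 is 23 (since 8·23 = 184 ≡ 1).
So x ≡ 23·24 = 552 ≡ 3 (mod 61).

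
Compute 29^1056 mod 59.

26

By repeated squaring mod 59: 29^1≡29, 29^2≡15, 29^4≡48, 29^8≡3, 29^16≡9, 29^32≡22, 29^64≡12, 29^128≡26, 29^256≡27, 29^512≡21, 29^1024≡28.
Since 1056 = 32 + 1024 in binary, 29^1056 ≡ 22·28 ≡ 26 (mod 59).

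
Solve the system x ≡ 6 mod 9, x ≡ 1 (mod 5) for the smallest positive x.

6

x ≡ 1 (mod 5) gives x ∈ {1, 6}.
The first of these with x mod 9 = 6 is 6.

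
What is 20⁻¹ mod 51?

23

20·23 = 460 = 9·51 + 1, so 20⁻¹ ≡ 23 (mod 51).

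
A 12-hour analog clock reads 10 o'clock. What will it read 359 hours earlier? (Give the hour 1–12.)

11

359 − 29·12 = 11, so 359 ≡ 11 (mod 12).
10 − 11 → 11 on a 12-hour dial.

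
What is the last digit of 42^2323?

Powers of 2 mod 10 repeat with period 4: 2, 4, 8, 6.
2323 mod 4 = 3, so the last digit matches 2^3 = 8.

8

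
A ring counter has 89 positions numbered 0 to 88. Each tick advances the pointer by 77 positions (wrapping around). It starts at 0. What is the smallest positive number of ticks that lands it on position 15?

21

The inverse of 77 mod 89 is 37 (since 77·37 = 2849 ≡ 1).
So x ≡ 37·15 = 555 ≡ 21 (mod 89).
Check: 77·21 = 1617 = 18·89 + 15.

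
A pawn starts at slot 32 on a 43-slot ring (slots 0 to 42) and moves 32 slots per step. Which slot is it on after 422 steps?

422·32 = 13504.
13504 = 314·43 + 2, so 13504 mod 43 = 2.
(32 + 2) mod 43 = 34.

34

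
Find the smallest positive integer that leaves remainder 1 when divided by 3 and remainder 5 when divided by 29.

34

x ≡ 1 (mod 3) gives x ∈ {1, 4, 7, 10, 13, 16, 19, 22, …}.
The first of these with x mod 29 = 5 is 34.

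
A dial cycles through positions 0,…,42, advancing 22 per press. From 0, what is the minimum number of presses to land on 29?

22⁻¹ ≡ 2 (mod 43) because 22·2 = 44 = 1·43 + 1.
So x ≡ 2·29 = 58 ≡ 15 (mod 43).
Check: 22·15 = 330 = 7·43 + 29.

15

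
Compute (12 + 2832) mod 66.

2832 mod 66 = 60 (since 42·66 = 2772).
(12 + 60) mod 66 = 6.

6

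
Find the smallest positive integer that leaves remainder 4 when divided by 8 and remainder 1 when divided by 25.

76

x ≡ 4 (mod 8) gives x ∈ {4, 12, 20, 28, 36, 44, 52, 60, …}.
The first of these with x mod 25 = 1 is 76.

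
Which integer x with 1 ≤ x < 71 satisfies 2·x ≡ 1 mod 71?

71 = 35·2 + 1
2 = 2·1 + 0
Back-substituting gives 2·36 ≡ 1 (mod 71).

36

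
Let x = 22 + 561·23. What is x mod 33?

22

561·23 = 12903.
12903 mod 33 = 0 (since 391·33 = 12903).
(22 + 0) mod 33 = 22.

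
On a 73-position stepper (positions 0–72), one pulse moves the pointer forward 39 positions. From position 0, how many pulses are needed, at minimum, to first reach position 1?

15

73 = 1·39 + 34
39 = 1·34 + 5
34 = 6·5 + 4
5 = 1·4 + 1
4 = 4·1 + 0
Back-substituting gives 39·15 ≡ 1 (mod 73).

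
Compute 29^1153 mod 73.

Square-and-reduce mod 73: 29^1≡29, 29^2≡38, 29^4≡57, 29^8≡37, 29^16≡55, 29^32≡32, 29^64≡2, 29^128≡4, 29^256≡16, 29^512≡37, 29^1024≡55.
1153 = 1 + 128 + 1024, so 29^1153 ≡ 29·4·55 ≡ 29 (mod 73).

29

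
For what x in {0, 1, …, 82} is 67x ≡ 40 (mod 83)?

39

The inverse of 67 mod 83 is 57 (since 67·57 = 3819 ≡ 1).
Multiplying both sides by 57: x ≡ 57·40 = 2280 ≡ 39 (mod 83).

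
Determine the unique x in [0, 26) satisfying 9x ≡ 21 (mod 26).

9⁻¹ ≡ 3 (mod 26) because 9·3 = 27 = 1·26 + 1.
So x ≡ 3·21 = 63 ≡ 11 (mod 26).

11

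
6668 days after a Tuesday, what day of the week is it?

Saturday

6668 mod 7 = 4 (since 952·7 = 6664).
Tuesday + 4 days → Saturday.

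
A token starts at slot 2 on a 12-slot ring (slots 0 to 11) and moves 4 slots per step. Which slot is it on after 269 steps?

10

269·4 = 1076.
Dividing 1076 by 12 gives quotient 89 and remainder 8.
(2 + 8) mod 12 = 10.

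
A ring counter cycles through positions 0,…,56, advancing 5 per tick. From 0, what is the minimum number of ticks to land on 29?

40

The inverse of 5 mod 57 is 23 (since 5·23 = 115 ≡ 1).
So x ≡ 23·29 = 667 ≡ 40 (mod 57).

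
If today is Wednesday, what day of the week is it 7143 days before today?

7143 − 1020·7 = 3, so 7143 ≡ 3 (mod 7).
Wednesday − 3 days → Sunday.

Sunday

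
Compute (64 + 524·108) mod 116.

524·108 = 56592.
56592 − 487·116 = 100, so 56592 ≡ 100 (mod 116).
(64 + 100) mod 116 = 48.

48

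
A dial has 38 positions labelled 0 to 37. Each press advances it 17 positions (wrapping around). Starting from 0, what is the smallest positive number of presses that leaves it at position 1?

9

38 = 2·17 + 4
17 = 4·4 + 1
4 = 4·1 + 0
Back-substituting gives 17·9 ≡ 1 (mod 38).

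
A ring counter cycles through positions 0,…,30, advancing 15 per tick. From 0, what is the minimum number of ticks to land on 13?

15⁻¹ ≡ 29 (mod 31) because 15·29 = 435 = 14·31 + 1.
So x ≡ 29·13 = 377 ≡ 5 (mod 31).
Check: 15·5 = 75 = 2·31 + 13.

5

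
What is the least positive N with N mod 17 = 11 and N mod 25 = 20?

Since 25·15 ≡ 1 (mod 17), take x = 20 + 25·((11−20)·15 mod 17) = 20 + 25·1 = 45.
Check: 45 mod 17 = 11, 45 mod 25 = 20.

45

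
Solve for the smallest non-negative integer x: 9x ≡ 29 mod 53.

9⁻¹ ≡ 6 (mod 53) because 9·6 = 54 = 1·53 + 1.
So x ≡ 6·29 = 174 ≡ 15 (mod 53).

15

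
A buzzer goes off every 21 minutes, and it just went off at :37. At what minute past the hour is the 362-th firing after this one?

362·21 = 7602.
7602 − 126·60 = 42, so 7602 ≡ 42 (mod 60).
(37 + 42) mod 60 = 19.

19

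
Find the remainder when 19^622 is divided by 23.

2

Square-and-reduce mod 23: 19^1≡19, 19^2≡16, 19^4≡3, 19^8≡9, 19^16≡12, 19^32≡6, 19^64≡13, 19^128≡8, 19^256≡18, 19^512≡2.
Since 622 = 2 + 4 + 8 + 32 + 64 + 512 in binary, 19^622 ≡ 16·3·9·6·13·2 ≡ 2 (mod 23).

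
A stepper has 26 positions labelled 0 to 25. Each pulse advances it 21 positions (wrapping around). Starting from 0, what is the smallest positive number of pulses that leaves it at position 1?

26 = 1·21 + 5
21 = 4·5 + 1
5 = 5·1 + 0
Back-substituting gives 21·5 ≡ 1 (mod 26).

5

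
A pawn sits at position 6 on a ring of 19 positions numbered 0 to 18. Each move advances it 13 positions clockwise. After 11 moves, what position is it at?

11·13 = 143.
143 − 7·19 = 10, so 143 ≡ 10 (mod 19).
(6 + 10) mod 19 = 16.

16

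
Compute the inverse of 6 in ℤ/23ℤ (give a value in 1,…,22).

4

23 = 3·6 + 5
6 = 1·5 + 1
5 = 5·1 + 0
Back-substituting gives 6·4 ≡ 1 (mod 23).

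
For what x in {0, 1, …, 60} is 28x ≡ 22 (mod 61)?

40

The inverse of 28 mod 61 is 24 (since 28·24 = 672 ≡ 1).
So x ≡ 24·22 = 528 ≡ 40 (mod 61).
Check: 28·40 = 1120 = 18·61 + 22.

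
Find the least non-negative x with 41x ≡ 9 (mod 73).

The inverse of 41 mod 73 is 57 (since 41·57 = 2337 ≡ 1).
Multiplying both sides by 57: x ≡ 57·9 = 513 ≡ 2 (mod 73).
Check: 41·2 = 82 = 1·73 + 9.

2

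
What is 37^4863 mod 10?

Last digits of 7^n: 7, 9, 3, 1 (period 4).
4863 leaves remainder 3 on division by 4, so 37^4863 ends in 3.

3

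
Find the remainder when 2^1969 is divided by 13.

Square-and-reduce mod 13: 2^1≡2, 2^2≡4, 2^4≡3, 2^8≡9, 2^16≡3, 2^32≡9, 2^64≡3, 2^128≡9, 2^256≡3, 2^512≡9, 2^1024≡3.
Since 1969 = 1 + 16 + 32 + 128 + 256 + 512 + 1024 in binary, 2^1969 ≡ 2·3·9·9·3·9·3 ≡ 2 (mod 13).

2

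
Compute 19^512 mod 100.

61

Successive squares of 19 mod 100: 19^1≡19, 19^2≡61, 19^4≡21, 19^8≡41, 19^16≡81, 19^32≡61, 19^64≡21, 19^128≡41, 19^256≡81, 19^512≡61.
Since 512 = 512 in binary, 19^512 ≡ 61 ≡ 61 (mod 100).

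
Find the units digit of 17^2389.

The units digit of 17^n cycles with period 4: 7, 9, 3, 1, …
2389 mod 4 = 1, so the last digit matches 7^1 = 7.

7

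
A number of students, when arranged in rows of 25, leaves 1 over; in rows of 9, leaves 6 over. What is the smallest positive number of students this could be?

51

x ≡ 6 (mod 9) gives x ∈ {6, 15, 24, 33, 42, 51}.
The first of these with x mod 25 = 1 is 51.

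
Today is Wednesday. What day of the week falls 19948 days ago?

Friday

19948 mod 7 = 5 (since 2849·7 = 19943).
Wednesday − 5 days → Friday.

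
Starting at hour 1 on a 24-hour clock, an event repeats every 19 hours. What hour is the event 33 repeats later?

33·19 = 627.
Dividing 627 by 24 gives quotient 26 and remainder 3.
(1 + 3) mod 24 = 4.

4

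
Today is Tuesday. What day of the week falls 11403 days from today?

11403 = 1629·7 + 0, so 11403 mod 7 = 0.
Tuesday + 0 days → Tuesday.

Tuesday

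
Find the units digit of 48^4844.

Powers of 8 mod 10 repeat with period 4: 8, 4, 2, 6.
4844 leaves remainder 0 on division by 4, so 48^4844 ends in 6.

6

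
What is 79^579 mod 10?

9

Powers of 9 mod 10 repeat with period 2: 9, 1.
579 leaves remainder 1 on division by 2, so 79^579 ends in 9.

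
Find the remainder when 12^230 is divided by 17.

Square-and-reduce mod 17: 12^1≡12, 12^2≡8, 12^4≡13, 12^8≡16, 12^16≡1, 12^32≡1, 12^64≡1, 12^128≡1.
230 = 2 + 4 + 32 + 64 + 128, so 12^230 ≡ 8·13·1·1·1 ≡ 2 (mod 17).

2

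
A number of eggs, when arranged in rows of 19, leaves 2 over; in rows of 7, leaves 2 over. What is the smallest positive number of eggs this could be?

x ≡ 2 (mod 7) gives x ∈ {2}.
The first of these with x mod 19 = 2 is 2.

2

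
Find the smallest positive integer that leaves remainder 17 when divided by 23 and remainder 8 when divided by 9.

x ≡ 8 (mod 9) gives x ∈ {8, 17}.
The first of these with x mod 23 = 17 is 17.

17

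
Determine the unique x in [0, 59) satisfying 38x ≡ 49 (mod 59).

37

The inverse of 38 mod 59 is 14 (since 38·14 = 532 ≡ 1).
So x ≡ 14·49 = 686 ≡ 37 (mod 59).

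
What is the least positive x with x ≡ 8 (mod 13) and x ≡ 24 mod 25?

99

x ≡ 8 (mod 13) gives x ∈ {8, 21, 34, 47, 60, 73, 86, 99}.
The first of these with x mod 25 = 24 is 99.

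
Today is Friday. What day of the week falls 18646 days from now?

Dividing 18646 by 7 gives quotient 2663 and remainder 5.
Friday + 5 days → Wednesday.

Wednesday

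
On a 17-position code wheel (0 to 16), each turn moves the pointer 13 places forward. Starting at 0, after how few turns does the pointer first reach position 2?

The inverse of 13 mod 17 is 4 (since 13·4 = 52 ≡ 1).
So x ≡ 4·2 = 8 ≡ 8 (mod 17).
Check: 13·8 = 104 = 6·17 + 2.

8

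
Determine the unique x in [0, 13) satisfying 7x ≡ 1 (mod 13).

7⁻¹ ≡ 2 (mod 13) because 7·2 = 14 = 1·13 + 1.
Multiplying both sides by 2: x ≡ 2·1 = 2 ≡ 2 (mod 13).
Check: 7·2 = 14 = 1·13 + 1.

2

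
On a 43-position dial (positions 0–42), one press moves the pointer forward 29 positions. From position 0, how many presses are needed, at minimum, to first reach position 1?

3

29·3 = 87 = 2·43 + 1, so 29⁻¹ ≡ 3 (mod 43).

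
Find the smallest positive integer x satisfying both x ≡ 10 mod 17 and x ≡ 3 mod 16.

163

x ≡ 3 (mod 16) gives x ∈ {3, 19, 35, 51, 67, 83, 99, 115, …}.
The first of these with x mod 17 = 10 is 163.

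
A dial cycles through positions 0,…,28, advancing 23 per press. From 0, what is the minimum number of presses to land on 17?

The inverse of 23 mod 29 is 24 (since 23·24 = 552 ≡ 1).
Multiplying both sides by 24: x ≡ 24·17 = 408 ≡ 2 (mod 29).

2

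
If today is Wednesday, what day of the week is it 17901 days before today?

Dividing 17901 by 7 gives quotient 2557 and remainder 2.
Wednesday − 2 days → Monday.

Monday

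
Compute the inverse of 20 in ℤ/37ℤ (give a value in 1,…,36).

37 = 1·20 + 17
20 = 1·17 + 3
17 = 5·3 + 2
3 = 1·2 + 1
2 = 2·1 + 0
Back-substituting gives 20·13 ≡ 1 (mod 37).

13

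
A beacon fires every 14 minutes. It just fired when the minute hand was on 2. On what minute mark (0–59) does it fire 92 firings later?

92·14 = 1288.
1288 − 21·60 = 28, so 1288 ≡ 28 (mod 60).
(2 + 28) mod 60 = 30.

30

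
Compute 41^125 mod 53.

Square-and-reduce mod 53: 41^1≡41, 41^2≡38, 41^4≡13, 41^8≡10, 41^16≡47, 41^32≡36, 41^64≡24.
125 = 1 + 4 + 8 + 16 + 32 + 64, so 41^125 ≡ 41·13·10·47·36·24 ≡ 35 (mod 53).

35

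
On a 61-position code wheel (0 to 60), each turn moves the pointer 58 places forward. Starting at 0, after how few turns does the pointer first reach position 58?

58⁻¹ ≡ 20 (mod 61) because 58·20 = 1160 = 19·61 + 1.
Multiplying both sides by 20: x ≡ 20·58 = 1160 ≡ 1 (mod 61).
Check: 58·1 = 58 = 0·61 + 58.

1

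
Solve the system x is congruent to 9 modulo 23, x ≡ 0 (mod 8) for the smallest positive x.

Since 8·3 ≡ 1 (mod 23), take x = 0 + 8·((9−0)·3 mod 23) = 0 + 8·4 = 32.
Check: 32 mod 23 = 9, 32 mod 8 = 0.

32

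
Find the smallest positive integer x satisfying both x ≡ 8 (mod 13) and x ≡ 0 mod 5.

60

Since 5·8 ≡ 1 (mod 13), take x = 0 + 5·((8−0)·8 mod 13) = 0 + 5·12 = 60.
Check: 60 mod 13 = 8, 60 mod 5 = 0.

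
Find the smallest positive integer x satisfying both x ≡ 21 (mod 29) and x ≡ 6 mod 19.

253

Since 19·26 ≡ 1 (mod 29), take x = 6 + 19·((21−6)·26 mod 29) = 6 + 19·13 = 253.
Check: 253 mod 29 = 21, 253 mod 19 = 6.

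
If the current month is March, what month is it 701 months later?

701 = 58·12 + 5, so 701 mod 12 = 5.
March + 5 months → August.

August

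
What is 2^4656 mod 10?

The units digit of 2^n cycles with period 4: 2, 4, 8, 6, …
4656 mod 4 = 0, so the last digit matches 2^4 = 6.

6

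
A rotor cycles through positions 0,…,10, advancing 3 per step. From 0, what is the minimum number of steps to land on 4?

5

The inverse of 3 mod 11 is 4 (since 3·4 = 12 ≡ 1).
So x ≡ 4·4 = 16 ≡ 5 (mod 11).
Check: 3·5 = 15 = 1·11 + 4.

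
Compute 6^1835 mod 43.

By repeated squaring mod 43: 6^1≡6, 6^2≡36, 6^4≡6, 6^8≡36, 6^16≡6, 6^32≡36, 6^64≡6, 6^128≡36, 6^256≡6, 6^512≡36, 6^1024≡6.
Since 1835 = 1 + 2 + 8 + 32 + 256 + 512 + 1024 in binary, 6^1835 ≡ 6·36·36·36·6·36·6 ≡ 36 (mod 43).

36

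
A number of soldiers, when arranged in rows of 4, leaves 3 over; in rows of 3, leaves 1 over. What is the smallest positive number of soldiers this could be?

7

Since 3·3 ≡ 1 (mod 4), take x = 1 + 3·((3−1)·3 mod 4) = 1 + 3·2 = 7.
Check: 7 mod 4 = 3, 7 mod 3 = 1.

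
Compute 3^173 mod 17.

12

By repeated squaring mod 17: 3^1≡3, 3^2≡9, 3^4≡13, 3^8≡16, 3^16≡1, 3^32≡1, 3^64≡1, 3^128≡1.
173 = 1 + 4 + 8 + 32 + 128, so 3^173 ≡ 3·13·16·1·1 ≡ 12 (mod 17).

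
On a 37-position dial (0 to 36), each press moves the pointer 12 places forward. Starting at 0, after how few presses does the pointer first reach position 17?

12⁻¹ ≡ 34 (mod 37) because 12·34 = 408 = 11·37 + 1.
So x ≡ 34·17 = 578 ≡ 23 (mod 37).
Check: 12·23 = 276 = 7·37 + 17.

23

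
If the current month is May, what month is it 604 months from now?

604 mod 12 = 4 (since 50·12 = 600).
May + 4 months → September.

September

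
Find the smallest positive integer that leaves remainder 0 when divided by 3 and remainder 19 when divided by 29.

x ≡ 0 (mod 3) gives x ∈ {0, 3, 6, 9, 12, 15, 18, 21, …}.
The first of these with x mod 29 = 19 is 48.

48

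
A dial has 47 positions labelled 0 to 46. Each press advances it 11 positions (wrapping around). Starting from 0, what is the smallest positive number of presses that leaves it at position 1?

30

11·30 = 330 = 7·47 + 1, so 11⁻¹ ≡ 30 (mod 47).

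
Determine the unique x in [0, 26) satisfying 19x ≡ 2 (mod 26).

22

The inverse of 19 mod 26 is 11 (since 19·11 = 209 ≡ 1).
Multiplying both sides by 11: x ≡ 11·2 = 22 ≡ 22 (mod 26).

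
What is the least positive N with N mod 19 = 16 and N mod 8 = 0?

x ≡ 0 (mod 8) gives x ∈ {0, 8, 16}.
The first of these with x mod 19 = 16 is 16.

16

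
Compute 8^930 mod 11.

1

By repeated squaring mod 11: 8^1≡8, 8^2≡9, 8^4≡4, 8^8≡5, 8^16≡3, 8^32≡9, 8^64≡4, 8^128≡5, 8^256≡3, 8^512≡9.
930 = 2 + 32 + 128 + 256 + 512, so 8^930 ≡ 9·9·5·3·9 ≡ 1 (mod 11).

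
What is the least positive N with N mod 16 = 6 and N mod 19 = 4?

118

Since 19·11 ≡ 1 (mod 16), take x = 4 + 19·((6−4)·11 mod 16) = 4 + 19·6 = 118.
Check: 118 mod 16 = 6, 118 mod 19 = 4.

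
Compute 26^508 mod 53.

15

Square-and-reduce mod 53: 26^1≡26, 26^2≡40, 26^4≡10, 26^8≡47, 26^16≡36, 26^32≡24, 26^64≡46, 26^128≡49, 26^256≡16.
508 = 4 + 8 + 16 + 32 + 64 + 128 + 256, so 26^508 ≡ 10·47·36·24·46·49·16 ≡ 15 (mod 53).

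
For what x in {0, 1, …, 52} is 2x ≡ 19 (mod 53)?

36

The inverse of 2 mod 53 is 27 (since 2·27 = 54 ≡ 1).
So x ≡ 27·19 = 513 ≡ 36 (mod 53).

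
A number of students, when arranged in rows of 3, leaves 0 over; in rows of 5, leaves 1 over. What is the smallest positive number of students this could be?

x ≡ 0 (mod 3) gives x ∈ {0, 3, 6}.
The first of these with x mod 5 = 1 is 6.

6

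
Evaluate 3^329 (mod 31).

21

By repeated squaring mod 31: 3^1≡3, 3^2≡9, 3^4≡19, 3^8≡20, 3^16≡28, 3^32≡9, 3^64≡19, 3^128≡20, 3^256≡28.
Since 329 = 1 + 8 + 64 + 256 in binary, 3^329 ≡ 3·20·19·28 ≡ 21 (mod 31).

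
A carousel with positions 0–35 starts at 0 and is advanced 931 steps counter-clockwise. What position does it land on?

Dividing 931 by 36 gives quotient 25 and remainder 31.
(0 − 31) mod 36 = 5.

5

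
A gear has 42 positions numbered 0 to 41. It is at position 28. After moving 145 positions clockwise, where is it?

145 mod 42 = 19 (since 3·42 = 126).
(28 + 19) mod 42 = 5.

5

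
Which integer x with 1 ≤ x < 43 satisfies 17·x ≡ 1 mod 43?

17·38 = 646 = 15·43 + 1, so 17⁻¹ ≡ 38 (mod 43).

38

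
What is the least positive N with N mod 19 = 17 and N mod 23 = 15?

245

x ≡ 17 (mod 19) gives x ∈ {17, 36, 55, 74, 93, 112, 131, 150, …}.
The first of these with x mod 23 = 15 is 245.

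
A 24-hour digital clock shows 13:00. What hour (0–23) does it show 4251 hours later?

16

4251 − 177·24 = 3, so 4251 ≡ 3 (mod 24).
(13 + 3) mod 24 = 16.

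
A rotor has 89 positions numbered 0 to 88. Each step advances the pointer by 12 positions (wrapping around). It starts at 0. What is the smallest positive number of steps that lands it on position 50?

19

The inverse of 12 mod 89 is 52 (since 12·52 = 624 ≡ 1).
So x ≡ 52·50 = 2600 ≡ 19 (mod 89).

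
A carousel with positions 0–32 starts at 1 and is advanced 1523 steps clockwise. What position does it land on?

6

Dividing 1523 by 33 gives quotient 46 and remainder 5.
(1 + 5) mod 33 = 6.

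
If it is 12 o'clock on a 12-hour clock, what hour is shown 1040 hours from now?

8

1040 − 86·12 = 8, so 1040 ≡ 8 (mod 12).
12 + 8 → 8 on a 12-hour dial.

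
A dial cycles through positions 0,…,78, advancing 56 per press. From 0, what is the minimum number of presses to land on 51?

The inverse of 56 mod 79 is 24 (since 56·24 = 1344 ≡ 1).
So x ≡ 24·51 = 1224 ≡ 39 (mod 79).

39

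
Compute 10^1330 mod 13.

3

Square-and-reduce mod 13: 10^1≡10, 10^2≡9, 10^4≡3, 10^8≡9, 10^16≡3, 10^32≡9, 10^64≡3, 10^128≡9, 10^256≡3, 10^512≡9, 10^1024≡3.
1330 = 2 + 16 + 32 + 256 + 1024, so 10^1330 ≡ 9·3·9·3·3 ≡ 3 (mod 13).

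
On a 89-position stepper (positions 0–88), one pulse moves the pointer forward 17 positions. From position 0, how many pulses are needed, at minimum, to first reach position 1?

17·21 = 357 = 4·89 + 1, so 17⁻¹ ≡ 21 (mod 89).

21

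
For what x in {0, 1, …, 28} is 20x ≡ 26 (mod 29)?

20⁻¹ ≡ 16 (mod 29) because 20·16 = 320 = 11·29 + 1.
So x ≡ 16·26 = 416 ≡ 10 (mod 29).

10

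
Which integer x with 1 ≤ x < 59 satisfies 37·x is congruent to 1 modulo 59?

59 = 1·37 + 22
37 = 1·22 + 15
22 = 1·15 + 7
15 = 2·7 + 1
7 = 7·1 + 0
Back-substituting gives 37·8 ≡ 1 (mod 59).

8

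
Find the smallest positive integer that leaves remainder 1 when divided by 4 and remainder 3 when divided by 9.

21

Since 9·1 ≡ 1 (mod 4), take x = 3 + 9·((1−3)·1 mod 4) = 3 + 9·2 = 21.
Check: 21 mod 4 = 1, 21 mod 9 = 3.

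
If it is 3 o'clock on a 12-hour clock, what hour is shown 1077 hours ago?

6

1077 − 89·12 = 9, so 1077 ≡ 9 (mod 12).
3 − 9 → 6 on a 12-hour dial.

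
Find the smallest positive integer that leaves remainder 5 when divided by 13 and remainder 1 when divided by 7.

x ≡ 1 (mod 7) gives x ∈ {1, 8, 15, 22, 29, 36, 43, 50, …}.
The first of these with x mod 13 = 5 is 57.

57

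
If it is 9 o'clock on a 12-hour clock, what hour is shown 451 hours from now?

Dividing 451 by 12 gives quotient 37 and remainder 7.
9 + 7 → 4 on a 12-hour dial.

4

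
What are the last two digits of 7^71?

Successive squares of 7 mod 100: 7^1≡7, 7^2≡49, 7^4≡1, 7^8≡1, 7^16≡1, 7^32≡1, 7^64≡1.
Since 71 = 1 + 2 + 4 + 64 in binary, 7^71 ≡ 7·49·1·1 ≡ 43 (mod 100).

43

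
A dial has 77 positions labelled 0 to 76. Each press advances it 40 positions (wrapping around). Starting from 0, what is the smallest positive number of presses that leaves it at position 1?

40·52 = 2080 = 27·77 + 1, so 40⁻¹ ≡ 52 (mod 77).

52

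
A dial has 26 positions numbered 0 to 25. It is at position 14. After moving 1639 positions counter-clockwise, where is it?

13

1639 − 63·26 = 1, so 1639 ≡ 1 (mod 26).
(14 − 1) mod 26 = 13.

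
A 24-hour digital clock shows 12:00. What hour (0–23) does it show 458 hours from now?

Dividing 458 by 24 gives quotient 19 and remainder 2.
(12 + 2) mod 24 = 14.

14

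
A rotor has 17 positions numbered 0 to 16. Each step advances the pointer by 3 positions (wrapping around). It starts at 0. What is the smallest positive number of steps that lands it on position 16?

11

The inverse of 3 mod 17 is 6 (since 3·6 = 18 ≡ 1).
Multiplying both sides by 6: x ≡ 6·16 = 96 ≡ 11 (mod 17).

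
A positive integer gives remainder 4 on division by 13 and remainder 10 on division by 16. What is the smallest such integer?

x ≡ 4 (mod 13) gives x ∈ {4, 17, 30, 43, 56, 69, 82, 95, …}.
The first of these with x mod 16 = 10 is 186.

186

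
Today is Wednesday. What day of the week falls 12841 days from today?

12841 = 1834·7 + 3, so 12841 mod 7 = 3.
Wednesday + 3 days → Saturday.

Saturday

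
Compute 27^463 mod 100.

83

By repeated squaring mod 100: 27^1≡27, 27^2≡29, 27^4≡41, 27^8≡81, 27^16≡61, 27^32≡21, 27^64≡41, 27^128≡81, 27^256≡61.
Since 463 = 1 + 2 + 4 + 8 + 64 + 128 + 256 in binary, 27^463 ≡ 27·29·41·81·41·81·61 ≡ 83 (mod 100).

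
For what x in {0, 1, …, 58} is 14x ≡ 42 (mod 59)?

3

The inverse of 14 mod 59 is 38 (since 14·38 = 532 ≡ 1).
Multiplying both sides by 38: x ≡ 38·42 = 1596 ≡ 3 (mod 59).
Check: 14·3 = 42 = 0·59 + 42.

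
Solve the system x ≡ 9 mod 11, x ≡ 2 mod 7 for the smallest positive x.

x ≡ 2 (mod 7) gives x ∈ {2, 9}.
The first of these with x mod 11 = 9 is 9.

9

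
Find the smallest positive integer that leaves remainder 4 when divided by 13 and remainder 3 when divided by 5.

x ≡ 3 (mod 5) gives x ∈ {3, 8, 13, 18, 23, 28, 33, 38, …}.
The first of these with x mod 13 = 4 is 43.

43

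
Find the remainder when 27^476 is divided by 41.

Square-and-reduce mod 41: 27^1≡27, 27^2≡32, 27^4≡40, 27^8≡1, 27^16≡1, 27^32≡1, 27^64≡1, 27^128≡1, 27^256≡1.
476 = 4 + 8 + 16 + 64 + 128 + 256, so 27^476 ≡ 40·1·1·1·1·1 ≡ 40 (mod 41).

40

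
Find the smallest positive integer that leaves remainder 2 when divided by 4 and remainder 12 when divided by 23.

Since 23·3 ≡ 1 (mod 4), take x = 12 + 23·((2−12)·3 mod 4) = 12 + 23·2 = 58.
Check: 58 mod 4 = 2, 58 mod 23 = 12.

58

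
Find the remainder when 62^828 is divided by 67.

Square-and-reduce mod 67: 62^1≡62, 62^2≡25, 62^4≡22, 62^8≡15, 62^16≡24, 62^32≡40, 62^64≡59, 62^128≡64, 62^256≡9, 62^512≡14.
828 = 4 + 8 + 16 + 32 + 256 + 512, so 62^828 ≡ 22·15·24·40·9·14 ≡ 9 (mod 67).

9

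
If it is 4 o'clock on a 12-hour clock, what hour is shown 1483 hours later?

Dividing 1483 by 12 gives quotient 123 and remainder 7.
4 + 7 → 11 on a 12-hour dial.

11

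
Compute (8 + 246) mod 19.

7

246 = 12·19 + 18, so 246 mod 19 = 18.
(8 + 18) mod 19 = 7.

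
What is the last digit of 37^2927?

3

Last digits of 7^n: 7, 9, 3, 1 (period 4).
2927 leaves remainder 3 on division by 4, so 37^2927 ends in 3.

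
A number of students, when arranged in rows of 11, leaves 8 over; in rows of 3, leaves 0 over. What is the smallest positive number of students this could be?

Since 3·4 ≡ 1 (mod 11), take x = 0 + 3·((8−0)·4 mod 11) = 0 + 3·10 = 30.
Check: 30 mod 11 = 8, 30 mod 3 = 0.

30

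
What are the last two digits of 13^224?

61

By repeated squaring mod 100: 13^1≡13, 13^2≡69, 13^4≡61, 13^8≡21, 13^16≡41, 13^32≡81, 13^64≡61, 13^128≡21.
224 = 32 + 64 + 128, so 13^224 ≡ 81·61·21 ≡ 61 (mod 100).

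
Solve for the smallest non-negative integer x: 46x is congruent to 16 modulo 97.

The inverse of 46 mod 97 is 19 (since 46·19 = 874 ≡ 1).
Multiplying both sides by 19: x ≡ 19·16 = 304 ≡ 13 (mod 97).

13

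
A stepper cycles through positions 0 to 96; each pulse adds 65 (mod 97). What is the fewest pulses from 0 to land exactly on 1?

3

65·3 = 195 = 2·97 + 1, so 65⁻¹ ≡ 3 (mod 97).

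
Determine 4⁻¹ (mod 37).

28

4·28 = 112 = 3·37 + 1, so 4⁻¹ ≡ 28 (mod 37).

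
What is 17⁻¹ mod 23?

19

17·19 = 323 = 14·23 + 1, so 17⁻¹ ≡ 19 (mod 23).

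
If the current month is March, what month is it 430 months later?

January

430 mod 12 = 10 (since 35·12 = 420).
March + 10 months → January.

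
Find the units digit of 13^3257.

Powers of 3 mod 10 repeat with period 4: 3, 9, 7, 1.
3257 mod 4 = 1, so the last digit matches 3^1 = 3.

3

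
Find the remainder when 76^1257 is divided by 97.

Square-and-reduce mod 97: 76^1≡76, 76^2≡53, 76^4≡93, 76^8≡16, 76^16≡62, 76^32≡61, 76^64≡35, 76^128≡61, 76^256≡35, 76^512≡61, 76^1024≡35.
Since 1257 = 1 + 8 + 32 + 64 + 128 + 1024 in binary, 76^1257 ≡ 76·16·61·35·61·35 ≡ 52 (mod 97).

52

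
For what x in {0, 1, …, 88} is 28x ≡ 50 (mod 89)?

59

The inverse of 28 mod 89 is 35 (since 28·35 = 980 ≡ 1).
So x ≡ 35·50 = 1750 ≡ 59 (mod 89).
Check: 28·59 = 1652 = 18·89 + 50.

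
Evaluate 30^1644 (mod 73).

Square-and-reduce mod 73: 30^1≡30, 30^2≡24, 30^4≡65, 30^8≡64, 30^16≡8, 30^32≡64, 30^64≡8, 30^128≡64, 30^256≡8, 30^512≡64, 30^1024≡8.
1644 = 4 + 8 + 32 + 64 + 512 + 1024, so 30^1644 ≡ 65·64·64·8·64·8 ≡ 72 (mod 73).

72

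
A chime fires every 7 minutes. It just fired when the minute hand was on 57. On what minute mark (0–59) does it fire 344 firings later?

344·7 = 2408.
2408 mod 60 = 8 (since 40·60 = 2400).
(57 + 8) mod 60 = 5.

5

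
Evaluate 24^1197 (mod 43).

Square-and-reduce mod 43: 24^1≡24, 24^2≡17, 24^4≡31, 24^8≡15, 24^16≡10, 24^32≡14, 24^64≡24, 24^128≡17, 24^256≡31, 24^512≡15, 24^1024≡10.
Since 1197 = 1 + 4 + 8 + 32 + 128 + 1024 in binary, 24^1197 ≡ 24·31·15·14·17·10 ≡ 1 (mod 43).

1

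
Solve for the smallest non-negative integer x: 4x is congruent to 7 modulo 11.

The inverse of 4 mod 11 is 3 (since 4·3 = 12 ≡ 1).
Multiplying both sides by 3: x ≡ 3·7 = 21 ≡ 10 (mod 11).
Check: 4·10 = 40 = 3·11 + 7.

10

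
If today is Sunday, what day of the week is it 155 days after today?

Monday

155 = 22·7 + 1, so 155 mod 7 = 1.
Sunday + 1 day → Monday.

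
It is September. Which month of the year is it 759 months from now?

759 − 63·12 = 3, so 759 ≡ 3 (mod 12).
September + 3 months → December.

December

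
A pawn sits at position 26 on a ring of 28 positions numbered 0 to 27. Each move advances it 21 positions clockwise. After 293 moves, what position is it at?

293·21 = 6153.
6153 = 219·28 + 21, so 6153 mod 28 = 21.
(26 + 21) mod 28 = 19.

19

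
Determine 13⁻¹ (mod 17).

4

13·4 = 52 = 3·17 + 1, so 13⁻¹ ≡ 4 (mod 17).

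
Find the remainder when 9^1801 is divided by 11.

9

Square-and-reduce mod 11: 9^1≡9, 9^2≡4, 9^4≡5, 9^8≡3, 9^16≡9, 9^32≡4, 9^64≡5, 9^128≡3, 9^256≡9, 9^512≡4, 9^1024≡5.
1801 = 1 + 8 + 256 + 512 + 1024, so 9^1801 ≡ 9·3·9·4·5 ≡ 9 (mod 11).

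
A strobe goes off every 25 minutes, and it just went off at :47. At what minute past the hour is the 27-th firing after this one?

2

27·25 = 675.
675 − 11·60 = 15, so 675 ≡ 15 (mod 60).
(47 + 15) mod 60 = 2.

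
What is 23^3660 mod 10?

1

The units digit of 23^n cycles with period 4: 3, 9, 7, 1, …
3660 mod 4 = 0, so the last digit matches 3^4 = 1.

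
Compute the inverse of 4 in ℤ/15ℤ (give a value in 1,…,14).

15 = 3·4 + 3
4 = 1·3 + 1
3 = 3·1 + 0
Back-substituting gives 4·4 ≡ 1 (mod 15).

4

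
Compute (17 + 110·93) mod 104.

110·93 = 10230.
10230 = 98·104 + 38, so 10230 mod 104 = 38.
(17 + 38) mod 104 = 55.

55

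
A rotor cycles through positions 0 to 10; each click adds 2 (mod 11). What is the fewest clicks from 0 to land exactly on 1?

2·6 = 12 = 1·11 + 1, so 2⁻¹ ≡ 6 (mod 11).

6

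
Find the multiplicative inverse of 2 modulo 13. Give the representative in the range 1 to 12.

7

13 = 6·2 + 1
2 = 2·1 + 0
Back-substituting gives 2·7 ≡ 1 (mod 13).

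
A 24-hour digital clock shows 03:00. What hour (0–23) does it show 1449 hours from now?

1449 − 60·24 = 9, so 1449 ≡ 9 (mod 24).
(3 + 9) mod 24 = 12.

12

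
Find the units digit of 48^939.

2

Last digits of 8^n: 8, 4, 2, 6 (period 4).
939 leaves remainder 3 on division by 4, so 48^939 ends in 2.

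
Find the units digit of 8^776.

6

The units digit of 8^n cycles with period 4: 8, 4, 2, 6, …
776 mod 4 = 0, so the last digit matches 8^4 = 6.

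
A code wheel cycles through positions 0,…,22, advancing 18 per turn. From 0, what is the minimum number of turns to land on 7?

18⁻¹ ≡ 9 (mod 23) because 18·9 = 162 = 7·23 + 1.
Multiplying both sides by 9: x ≡ 9·7 = 63 ≡ 17 (mod 23).
Check: 18·17 = 306 = 13·23 + 7.

17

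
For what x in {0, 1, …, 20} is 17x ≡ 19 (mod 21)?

The inverse of 17 mod 21 is 5 (since 17·5 = 85 ≡ 1).
So x ≡ 5·19 = 95 ≡ 11 (mod 21).

11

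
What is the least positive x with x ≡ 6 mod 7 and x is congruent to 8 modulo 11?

x ≡ 6 (mod 7) gives x ∈ {6, 13, 20, 27, 34, 41}.
The first of these with x mod 11 = 8 is 41.

41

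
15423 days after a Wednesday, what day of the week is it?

15423 mod 7 = 2 (since 2203·7 = 15421).
Wednesday + 2 days → Friday.

Friday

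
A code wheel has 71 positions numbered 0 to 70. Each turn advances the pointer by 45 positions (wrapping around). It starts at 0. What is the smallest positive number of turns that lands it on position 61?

45⁻¹ ≡ 30 (mod 71) because 45·30 = 1350 = 19·71 + 1.
Multiplying both sides by 30: x ≡ 30·61 = 1830 ≡ 55 (mod 71).
Check: 45·55 = 2475 = 34·71 + 61.

55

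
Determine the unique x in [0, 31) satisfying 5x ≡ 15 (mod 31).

The inverse of 5 mod 31 is 25 (since 5·25 = 125 ≡ 1).
So x ≡ 25·15 = 375 ≡ 3 (mod 31).

3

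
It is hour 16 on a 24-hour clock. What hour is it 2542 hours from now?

Dividing 2542 by 24 gives quotient 105 and remainder 22.
(16 + 22) mod 24 = 14.

14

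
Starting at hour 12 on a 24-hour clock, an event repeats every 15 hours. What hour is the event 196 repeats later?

0

196·15 = 2940.
2940 − 122·24 = 12, so 2940 ≡ 12 (mod 24).
(12 + 12) mod 24 = 0.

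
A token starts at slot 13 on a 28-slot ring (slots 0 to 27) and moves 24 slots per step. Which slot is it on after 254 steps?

254·24 = 6096.
6096 = 217·28 + 20, so 6096 mod 28 = 20.
(13 + 20) mod 28 = 5.

5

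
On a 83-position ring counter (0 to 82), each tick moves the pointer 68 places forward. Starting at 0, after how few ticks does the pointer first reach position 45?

80

The inverse of 68 mod 83 is 11 (since 68·11 = 748 ≡ 1).
So x ≡ 11·45 = 495 ≡ 80 (mod 83).
Check: 68·80 = 5440 = 65·83 + 45.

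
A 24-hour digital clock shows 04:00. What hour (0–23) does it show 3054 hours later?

3054 − 127·24 = 6, so 3054 ≡ 6 (mod 24).
(4 + 6) mod 24 = 10.

10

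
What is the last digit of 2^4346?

4

Powers of 2 mod 10 repeat with period 4: 2, 4, 8, 6.
4346 mod 4 = 2, so the last digit matches 2^2 = 4.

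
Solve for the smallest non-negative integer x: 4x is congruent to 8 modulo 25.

2

4⁻¹ ≡ 19 (mod 25) because 4·19 = 76 = 3·25 + 1.
So x ≡ 19·8 = 152 ≡ 2 (mod 25).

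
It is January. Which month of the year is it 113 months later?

June

Dividing 113 by 12 gives quotient 9 and remainder 5.
January + 5 months → June.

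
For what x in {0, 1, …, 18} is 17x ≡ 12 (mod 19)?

13

17⁻¹ ≡ 9 (mod 19) because 17·9 = 153 = 8·19 + 1.
Multiplying both sides by 9: x ≡ 9·12 = 108 ≡ 13 (mod 19).
Check: 17·13 = 221 = 11·19 + 12.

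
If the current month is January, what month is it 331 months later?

331 mod 12 = 7 (since 27·12 = 324).
January + 7 months → August.

August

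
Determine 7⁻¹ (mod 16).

7

7·7 = 49 = 3·16 + 1, so 7⁻¹ ≡ 7 (mod 16).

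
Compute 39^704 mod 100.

41

Square-and-reduce mod 100: 39^1≡39, 39^2≡21, 39^4≡41, 39^8≡81, 39^16≡61, 39^32≡21, 39^64≡41, 39^128≡81, 39^256≡61, 39^512≡21.
Since 704 = 64 + 128 + 512 in binary, 39^704 ≡ 41·81·21 ≡ 41 (mod 100).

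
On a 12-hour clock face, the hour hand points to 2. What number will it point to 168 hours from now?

168 mod 12 = 0 (since 14·12 = 168).
2 + 0 → 2 on a 12-hour dial.

2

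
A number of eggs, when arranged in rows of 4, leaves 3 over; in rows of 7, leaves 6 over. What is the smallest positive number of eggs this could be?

27

x ≡ 3 (mod 4) gives x ∈ {3, 7, 11, 15, 19, 23, 27}.
The first of these with x mod 7 = 6 is 27.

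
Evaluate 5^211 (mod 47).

33

Square-and-reduce mod 47: 5^1≡5, 5^2≡25, 5^4≡14, 5^8≡8, 5^16≡17, 5^32≡7, 5^64≡2, 5^128≡4.
211 = 1 + 2 + 16 + 64 + 128, so 5^211 ≡ 5·25·17·2·4 ≡ 33 (mod 47).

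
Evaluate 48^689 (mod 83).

Square-and-reduce mod 83: 48^1≡48, 48^2≡63, 48^4≡68, 48^8≡59, 48^16≡78, 48^32≡25, 48^64≡44, 48^128≡27, 48^256≡65, 48^512≡75.
689 = 1 + 16 + 32 + 128 + 512, so 48^689 ≡ 48·78·25·27·75 ≡ 38 (mod 83).

38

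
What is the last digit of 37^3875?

The units digit of 37^n cycles with period 4: 7, 9, 3, 1, …
3875 mod 4 = 3, so the last digit matches 7^3 = 3.

3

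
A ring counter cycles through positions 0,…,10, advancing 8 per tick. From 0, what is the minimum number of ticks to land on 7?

5

8⁻¹ ≡ 7 (mod 11) because 8·7 = 56 = 5·11 + 1.
Multiplying both sides by 7: x ≡ 7·7 = 49 ≡ 5 (mod 11).
Check: 8·5 = 40 = 3·11 + 7.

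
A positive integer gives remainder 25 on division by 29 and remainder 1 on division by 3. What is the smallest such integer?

25

Since 3·10 ≡ 1 (mod 29), take x = 1 + 3·((25−1)·10 mod 29) = 1 + 3·8 = 25.
Check: 25 mod 29 = 25, 25 mod 3 = 1.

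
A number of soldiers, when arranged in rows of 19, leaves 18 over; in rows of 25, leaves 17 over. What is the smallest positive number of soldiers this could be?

Since 25·16 ≡ 1 (mod 19), take x = 17 + 25·((18−17)·16 mod 19) = 17 + 25·16 = 417.
Check: 417 mod 19 = 18, 417 mod 25 = 17.

417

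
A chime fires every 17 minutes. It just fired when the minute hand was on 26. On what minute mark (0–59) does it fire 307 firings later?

25

307·17 = 5219.
5219 mod 60 = 59 (since 86·60 = 5160).
(26 + 59) mod 60 = 25.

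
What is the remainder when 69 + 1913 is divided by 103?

1913 − 18·103 = 59, so 1913 ≡ 59 (mod 103).
(69 + 59) mod 103 = 25.

25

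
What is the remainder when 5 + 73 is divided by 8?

6

Dividing 73 by 8 gives quotient 9 and remainder 1.
(5 + 1) mod 8 = 6.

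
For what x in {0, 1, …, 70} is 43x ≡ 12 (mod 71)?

The inverse of 43 mod 71 is 38 (since 43·38 = 1634 ≡ 1).
Multiplying both sides by 38: x ≡ 38·12 = 456 ≡ 30 (mod 71).

30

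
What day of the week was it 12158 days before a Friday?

12158 mod 7 = 6 (since 1736·7 = 12152).
Friday − 6 days → Saturday.

Saturday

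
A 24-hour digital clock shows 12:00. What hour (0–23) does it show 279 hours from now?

279 − 11·24 = 15, so 279 ≡ 15 (mod 24).
(12 + 15) mod 24 = 3.

3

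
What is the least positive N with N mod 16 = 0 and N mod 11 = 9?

Since 11·3 ≡ 1 (mod 16), take x = 9 + 11·((0−9)·3 mod 16) = 9 + 11·5 = 64.
Check: 64 mod 16 = 0, 64 mod 11 = 9.

64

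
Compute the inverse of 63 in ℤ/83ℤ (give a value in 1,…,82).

83 = 1·63 + 20
63 = 3·20 + 3
20 = 6·3 + 2
3 = 1·2 + 1
2 = 2·1 + 0
Back-substituting gives 63·29 ≡ 1 (mod 83).

29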